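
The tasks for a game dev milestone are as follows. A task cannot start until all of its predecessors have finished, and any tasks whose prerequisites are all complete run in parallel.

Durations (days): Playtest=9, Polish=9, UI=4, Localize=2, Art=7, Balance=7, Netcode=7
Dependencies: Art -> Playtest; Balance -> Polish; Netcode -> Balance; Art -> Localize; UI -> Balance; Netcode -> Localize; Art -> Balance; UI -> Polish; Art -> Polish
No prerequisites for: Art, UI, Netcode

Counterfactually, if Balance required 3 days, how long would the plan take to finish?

Actual critical path: Art→Balance→Polish = 7+7+9 = 23 ⇒ 23 days.
Since Balance is critical, the -4 change carries straight to that chain (now 19 days).
That remains the longest chain; total 19 days.

19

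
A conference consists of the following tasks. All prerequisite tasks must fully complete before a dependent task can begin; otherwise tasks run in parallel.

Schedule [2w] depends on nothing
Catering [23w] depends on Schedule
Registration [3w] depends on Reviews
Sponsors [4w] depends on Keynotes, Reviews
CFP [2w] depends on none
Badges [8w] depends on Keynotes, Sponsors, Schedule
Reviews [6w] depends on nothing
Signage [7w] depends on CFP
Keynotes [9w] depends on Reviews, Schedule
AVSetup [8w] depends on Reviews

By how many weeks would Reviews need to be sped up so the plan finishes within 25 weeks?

2

Current finish: 27 weeks; target: 25.
Reviews is on every critical path, so each week cut from Reviews cuts the finish by one (this holds down to a finish of 25).
Need 27 − 25 = 2 weeks off Reviews → Reviews becomes 4 weeks, finish becomes 25.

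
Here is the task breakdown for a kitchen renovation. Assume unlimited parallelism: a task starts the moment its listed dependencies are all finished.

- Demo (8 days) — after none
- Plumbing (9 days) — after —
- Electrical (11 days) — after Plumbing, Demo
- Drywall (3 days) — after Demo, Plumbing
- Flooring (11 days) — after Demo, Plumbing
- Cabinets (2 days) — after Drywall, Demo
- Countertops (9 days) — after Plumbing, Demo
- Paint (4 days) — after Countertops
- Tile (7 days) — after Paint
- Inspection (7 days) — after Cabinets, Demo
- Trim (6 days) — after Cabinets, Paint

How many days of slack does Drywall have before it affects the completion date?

8

Critical path: Plumbing→Countertops→Paint→Tile = 9+9+4+7 = 29, so the finish is 29 days.
Longest path through Drywall: 21 days (earliest finish 12, latest finish 20).
Float = 29 − 21 = 8.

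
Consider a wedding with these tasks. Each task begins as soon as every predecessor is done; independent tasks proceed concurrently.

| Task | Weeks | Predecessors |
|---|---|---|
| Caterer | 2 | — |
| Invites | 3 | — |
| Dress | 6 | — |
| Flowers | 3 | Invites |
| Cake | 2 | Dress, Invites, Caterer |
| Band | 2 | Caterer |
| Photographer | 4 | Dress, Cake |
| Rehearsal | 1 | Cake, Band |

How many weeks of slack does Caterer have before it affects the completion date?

4

The longest chain is Dress→Cake→Photographer = 6+2+4 = 12; overall finish 12 weeks.
The longest chain containing Caterer totals 8 weeks.
So Caterer can slip 6 − 2 = 4 weeks.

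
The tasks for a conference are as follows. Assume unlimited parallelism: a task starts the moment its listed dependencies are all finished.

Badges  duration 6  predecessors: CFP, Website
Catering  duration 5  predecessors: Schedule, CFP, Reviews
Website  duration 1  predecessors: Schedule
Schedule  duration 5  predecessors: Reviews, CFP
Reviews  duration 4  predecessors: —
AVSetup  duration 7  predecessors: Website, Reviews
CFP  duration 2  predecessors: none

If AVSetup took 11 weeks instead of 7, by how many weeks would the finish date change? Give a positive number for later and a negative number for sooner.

4

Baseline: Reviews→Schedule→Website→AVSetup = 4+5+1+7 = 17 → 17 weeks.
AVSetup lies on that path, so at 11 weeks the path becomes 21 weeks.
The critical path is still Reviews→Schedule→Website→AVSetup; finish is now 21 weeks.
Change in finish: 21 − 17 = +4 weeks.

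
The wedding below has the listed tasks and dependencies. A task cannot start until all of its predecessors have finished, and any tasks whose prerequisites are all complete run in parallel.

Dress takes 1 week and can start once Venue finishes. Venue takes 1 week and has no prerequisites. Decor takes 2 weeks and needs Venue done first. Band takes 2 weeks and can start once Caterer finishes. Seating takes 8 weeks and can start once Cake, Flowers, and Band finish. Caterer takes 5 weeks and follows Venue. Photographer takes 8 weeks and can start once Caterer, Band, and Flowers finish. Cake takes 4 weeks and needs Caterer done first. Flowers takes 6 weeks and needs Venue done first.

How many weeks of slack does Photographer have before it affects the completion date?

2

Critical path: Venue→Caterer→Cake→Seating = 1+5+4+8 = 18, so the finish is 18 weeks.
Photographer finishes as early as 16 and must finish by 18.
Slack of Photographer = 10 − 8 = 2 weeks.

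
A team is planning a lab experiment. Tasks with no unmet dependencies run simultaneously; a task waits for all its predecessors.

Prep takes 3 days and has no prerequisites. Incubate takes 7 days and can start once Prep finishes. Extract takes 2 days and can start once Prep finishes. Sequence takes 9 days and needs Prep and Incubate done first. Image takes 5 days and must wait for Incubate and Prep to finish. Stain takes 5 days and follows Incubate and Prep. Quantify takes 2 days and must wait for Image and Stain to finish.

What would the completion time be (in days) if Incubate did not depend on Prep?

With the dependency in place, Prep→Incubate→Sequence = 3+7+9 = 19 sets the finish at 19 days.
Without Prep→Incubate, Incubate's earliest start moves from 3 to 0.
The longest chain is now Incubate→Sequence = 7+9 = 16, so the job takes 16 days.

16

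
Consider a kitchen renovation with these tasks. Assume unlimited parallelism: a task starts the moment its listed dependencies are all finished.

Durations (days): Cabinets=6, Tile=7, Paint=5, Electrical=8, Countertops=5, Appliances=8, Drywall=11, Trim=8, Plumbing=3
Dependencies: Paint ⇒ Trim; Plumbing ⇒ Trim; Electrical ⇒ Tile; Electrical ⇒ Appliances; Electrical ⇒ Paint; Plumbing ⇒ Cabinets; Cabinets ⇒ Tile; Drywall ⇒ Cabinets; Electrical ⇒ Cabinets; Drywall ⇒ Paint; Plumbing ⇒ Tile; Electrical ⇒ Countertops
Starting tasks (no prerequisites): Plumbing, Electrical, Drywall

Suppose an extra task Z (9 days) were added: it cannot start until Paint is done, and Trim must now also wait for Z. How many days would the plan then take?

Originally the plan takes 24 days.
With Z inserted, Trim now waits for max(Plumbing, Paint, Z).
New critical path: Drywall→Paint→Z→Trim = 11+5+9+8 = 33 ⇒ 33 days.

33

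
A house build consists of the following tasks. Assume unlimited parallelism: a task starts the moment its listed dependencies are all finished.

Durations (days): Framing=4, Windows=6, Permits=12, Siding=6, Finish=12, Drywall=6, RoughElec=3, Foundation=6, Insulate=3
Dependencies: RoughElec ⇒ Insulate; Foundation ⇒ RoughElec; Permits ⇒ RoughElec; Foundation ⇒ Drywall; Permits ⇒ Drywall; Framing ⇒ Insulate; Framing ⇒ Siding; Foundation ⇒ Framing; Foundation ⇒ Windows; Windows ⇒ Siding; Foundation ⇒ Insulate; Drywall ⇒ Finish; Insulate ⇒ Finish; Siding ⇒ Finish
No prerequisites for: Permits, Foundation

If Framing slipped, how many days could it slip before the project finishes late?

2

Critical path: Permits→RoughElec→Insulate→Finish = 12+3+3+12 = 30, so the finish is 30 days.
The longest chain containing Framing totals 28 days.
Float = 30 − 28 = 2.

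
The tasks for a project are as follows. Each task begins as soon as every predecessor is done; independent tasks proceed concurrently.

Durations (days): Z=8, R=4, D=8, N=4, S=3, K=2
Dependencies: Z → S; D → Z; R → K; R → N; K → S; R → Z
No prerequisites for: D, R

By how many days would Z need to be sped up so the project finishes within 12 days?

7

Current finish: 19 days; target: 12.
Z is on every critical path, so each day cut from Z cuts the finish by one (this holds down to a finish of 12).
Need 19 − 12 = 7 days off Z → Z becomes 1 day, finish becomes 12.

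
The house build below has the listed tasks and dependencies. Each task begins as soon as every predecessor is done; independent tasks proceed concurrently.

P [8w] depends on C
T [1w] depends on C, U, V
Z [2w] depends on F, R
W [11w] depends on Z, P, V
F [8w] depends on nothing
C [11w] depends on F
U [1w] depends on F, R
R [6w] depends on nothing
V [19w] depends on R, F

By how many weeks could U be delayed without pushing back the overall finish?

F→C→P→W = 8+11+8+11 = 38 sets the makespan at 38 weeks.
U finishes as early as 9 and must finish by 37.
So U can slip 37 − 9 = 28 weeks.

28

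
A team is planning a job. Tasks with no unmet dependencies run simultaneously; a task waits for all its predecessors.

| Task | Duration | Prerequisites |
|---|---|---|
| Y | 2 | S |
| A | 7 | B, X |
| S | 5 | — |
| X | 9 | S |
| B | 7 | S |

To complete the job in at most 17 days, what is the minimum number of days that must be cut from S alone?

Current finish: 21 days; target: 17.
S is on every critical path, so each day cut from S cuts the finish by one (this holds down to a finish of 17).
Need 21 − 17 = 4 days off S → S becomes 1 day, finish becomes 17.

4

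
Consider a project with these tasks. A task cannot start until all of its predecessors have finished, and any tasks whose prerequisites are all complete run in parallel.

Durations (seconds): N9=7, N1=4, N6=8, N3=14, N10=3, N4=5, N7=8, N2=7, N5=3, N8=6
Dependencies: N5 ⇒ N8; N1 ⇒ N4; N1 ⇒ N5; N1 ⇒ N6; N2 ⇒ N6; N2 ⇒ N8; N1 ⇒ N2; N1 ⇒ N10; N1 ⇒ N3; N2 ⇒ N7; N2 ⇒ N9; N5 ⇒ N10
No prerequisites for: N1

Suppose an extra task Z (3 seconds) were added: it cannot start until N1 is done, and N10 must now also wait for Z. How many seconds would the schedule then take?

Originally the schedule takes 19 seconds.
With Z inserted, N10 now waits for max(N1, N5, Z).
New critical path: N1→N2→N6 = 4+7+8 = 19 ⇒ 19 seconds.

19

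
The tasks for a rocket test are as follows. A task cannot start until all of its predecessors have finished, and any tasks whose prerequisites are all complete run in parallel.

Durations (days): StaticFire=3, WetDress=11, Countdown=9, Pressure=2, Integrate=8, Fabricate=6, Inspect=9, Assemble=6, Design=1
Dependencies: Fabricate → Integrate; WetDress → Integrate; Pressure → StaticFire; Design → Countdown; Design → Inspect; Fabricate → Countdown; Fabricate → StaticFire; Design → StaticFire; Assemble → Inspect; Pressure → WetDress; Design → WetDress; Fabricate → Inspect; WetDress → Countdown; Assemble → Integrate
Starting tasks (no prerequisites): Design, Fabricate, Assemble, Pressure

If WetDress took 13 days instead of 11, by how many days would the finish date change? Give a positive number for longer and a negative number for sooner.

Actual critical path: Pressure→WetDress→Countdown = 2+11+9 = 22 ⇒ 22 days.
Since WetDress is critical, the +2 change carries straight to that chain (now 24 days).
No other chain overtakes it, so the finish is 24 days.
Change in finish: 24 − 22 = +2 days.

2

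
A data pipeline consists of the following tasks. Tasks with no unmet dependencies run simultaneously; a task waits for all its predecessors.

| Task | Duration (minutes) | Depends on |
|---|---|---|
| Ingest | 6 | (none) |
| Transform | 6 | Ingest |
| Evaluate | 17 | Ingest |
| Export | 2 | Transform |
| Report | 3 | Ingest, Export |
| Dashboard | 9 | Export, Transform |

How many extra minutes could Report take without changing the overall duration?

6

Critical path: Ingest→Transform→Export→Dashboard = 6+6+2+9 = 23, so the finish is 23 minutes.
Longest path through Report: 17 minutes (earliest finish 17, latest finish 23).
So Report can slip 23 − 17 = 6 minutes.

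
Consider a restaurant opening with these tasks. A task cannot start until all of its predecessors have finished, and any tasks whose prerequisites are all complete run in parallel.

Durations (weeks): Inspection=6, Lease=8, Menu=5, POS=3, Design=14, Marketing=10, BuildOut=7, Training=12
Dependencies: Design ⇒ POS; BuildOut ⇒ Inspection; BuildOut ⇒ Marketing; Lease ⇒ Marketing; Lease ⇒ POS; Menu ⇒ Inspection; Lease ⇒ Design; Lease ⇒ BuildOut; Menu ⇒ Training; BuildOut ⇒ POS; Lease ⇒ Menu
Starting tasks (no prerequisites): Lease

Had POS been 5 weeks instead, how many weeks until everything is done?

Baseline: Lease→Design→POS = 8+14+3 = 25 → 25 weeks.
POS lies on that path, so at 5 weeks the path becomes 27 weeks.
That remains the longest chain; total 27 weeks.

27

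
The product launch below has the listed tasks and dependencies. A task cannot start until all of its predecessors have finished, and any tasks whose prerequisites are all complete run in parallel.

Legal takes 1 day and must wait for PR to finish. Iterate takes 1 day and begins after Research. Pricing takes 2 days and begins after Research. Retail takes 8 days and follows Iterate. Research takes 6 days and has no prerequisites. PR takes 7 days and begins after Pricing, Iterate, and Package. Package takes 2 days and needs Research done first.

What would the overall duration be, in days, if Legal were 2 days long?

As given, the longest chain is Research→Package→PR→Legal = 6+2+7+1 = 16, so the finish is 16 days.
Since Legal is critical, the +1 change carries straight to that chain (now 17 days).
That remains the longest chain; total 17 days.

17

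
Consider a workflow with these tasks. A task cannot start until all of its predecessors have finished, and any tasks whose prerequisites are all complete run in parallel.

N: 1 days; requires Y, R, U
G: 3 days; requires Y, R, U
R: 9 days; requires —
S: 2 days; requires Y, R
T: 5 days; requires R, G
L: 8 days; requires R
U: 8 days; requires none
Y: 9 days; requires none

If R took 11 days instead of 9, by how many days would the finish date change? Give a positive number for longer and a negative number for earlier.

2

The binding path is R→G→T = 9+3+5 = 17; finish at 17 days.
R lies on that path, so at 11 days the path becomes 19 days.
The critical path is still R→G→T; finish is now 19 days.
Change in finish: 19 − 17 = +2 days.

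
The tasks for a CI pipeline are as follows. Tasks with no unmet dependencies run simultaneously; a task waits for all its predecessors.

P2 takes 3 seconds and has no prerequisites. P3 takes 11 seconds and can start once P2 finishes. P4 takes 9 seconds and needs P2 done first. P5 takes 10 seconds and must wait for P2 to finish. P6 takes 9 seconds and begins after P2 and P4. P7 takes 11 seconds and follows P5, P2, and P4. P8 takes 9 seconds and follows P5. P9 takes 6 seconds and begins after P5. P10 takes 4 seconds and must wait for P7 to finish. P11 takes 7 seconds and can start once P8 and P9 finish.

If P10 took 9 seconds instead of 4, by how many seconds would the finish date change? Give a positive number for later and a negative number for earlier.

Actual critical path: P2→P5→P8→P11 = 3+10+9+7 = 29 ⇒ 29 seconds.
The longest path through P10 is only 28 seconds, so P10 has float 1.
New critical path: P2→P5→P7→P10 = 3+10+11+9 = 33 ⇒ 33 seconds.
Change in finish: 33 − 29 = +4 seconds.

4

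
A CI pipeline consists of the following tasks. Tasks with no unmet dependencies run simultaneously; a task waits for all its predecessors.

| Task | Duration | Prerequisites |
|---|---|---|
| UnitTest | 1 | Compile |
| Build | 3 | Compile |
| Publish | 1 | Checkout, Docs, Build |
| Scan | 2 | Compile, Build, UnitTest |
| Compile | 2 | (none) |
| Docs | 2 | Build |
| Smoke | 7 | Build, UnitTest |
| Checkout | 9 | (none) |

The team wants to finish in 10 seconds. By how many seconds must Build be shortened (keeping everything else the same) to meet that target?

2

Current finish: 12 seconds; target: 10.
Build is on every critical path, so each second cut from Build cuts the finish by one (this holds down to a finish of 10).
Need 12 − 10 = 2 seconds off Build → Build becomes 1 second, finish becomes 10.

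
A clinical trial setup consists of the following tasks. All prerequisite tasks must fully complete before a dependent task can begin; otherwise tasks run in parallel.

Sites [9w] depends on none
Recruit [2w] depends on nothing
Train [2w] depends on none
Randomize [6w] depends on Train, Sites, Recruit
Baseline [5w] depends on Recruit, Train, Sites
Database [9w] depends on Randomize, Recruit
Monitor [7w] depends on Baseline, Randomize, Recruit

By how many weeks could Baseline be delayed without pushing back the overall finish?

3

Critical path: Sites→Randomize→Database = 9+6+9 = 24, so the finish is 24 weeks.
The longest chain containing Baseline totals 21 weeks.
So Baseline can slip 17 − 14 = 3 weeks.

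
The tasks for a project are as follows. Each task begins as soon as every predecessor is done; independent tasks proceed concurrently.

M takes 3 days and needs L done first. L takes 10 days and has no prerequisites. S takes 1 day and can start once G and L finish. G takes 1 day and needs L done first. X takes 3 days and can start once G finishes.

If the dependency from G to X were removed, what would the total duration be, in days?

13

Original critical path: L→G→X = 10+1+3 = 14 ⇒ 14 days.
Without G→X, X's earliest start moves from 11 to 0.
The longest chain is now L→M = 10+3 = 13, so the plan takes 13 days.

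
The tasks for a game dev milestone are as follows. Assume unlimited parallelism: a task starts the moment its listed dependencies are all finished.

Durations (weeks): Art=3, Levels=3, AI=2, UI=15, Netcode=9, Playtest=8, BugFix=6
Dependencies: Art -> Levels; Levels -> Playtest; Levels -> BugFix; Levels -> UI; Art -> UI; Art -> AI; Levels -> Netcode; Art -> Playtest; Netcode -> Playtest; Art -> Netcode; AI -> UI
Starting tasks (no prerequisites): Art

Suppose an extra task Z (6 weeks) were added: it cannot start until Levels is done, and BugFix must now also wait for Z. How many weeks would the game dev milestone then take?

23

Originally the game dev milestone takes 23 weeks.
With Z inserted, BugFix now waits for max(Levels, Z).
New critical path: Art→Levels→Netcode→Playtest = 3+3+9+8 = 23 ⇒ 23 weeks.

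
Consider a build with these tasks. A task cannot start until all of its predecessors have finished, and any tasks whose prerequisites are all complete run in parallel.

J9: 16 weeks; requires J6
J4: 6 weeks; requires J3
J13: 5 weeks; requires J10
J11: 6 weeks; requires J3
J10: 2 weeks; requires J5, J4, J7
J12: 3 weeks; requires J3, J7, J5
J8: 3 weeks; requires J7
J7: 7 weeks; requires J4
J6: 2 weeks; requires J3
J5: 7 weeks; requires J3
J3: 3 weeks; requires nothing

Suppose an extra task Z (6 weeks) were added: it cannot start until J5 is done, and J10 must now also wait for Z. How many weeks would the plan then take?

Originally the plan takes 23 weeks.
With Z inserted, J10 now waits for max(J5, J4, J7, Z).
New critical path: J3→J4→J7→J10→J13 = 3+6+7+2+5 = 23 ⇒ 23 weeks.

23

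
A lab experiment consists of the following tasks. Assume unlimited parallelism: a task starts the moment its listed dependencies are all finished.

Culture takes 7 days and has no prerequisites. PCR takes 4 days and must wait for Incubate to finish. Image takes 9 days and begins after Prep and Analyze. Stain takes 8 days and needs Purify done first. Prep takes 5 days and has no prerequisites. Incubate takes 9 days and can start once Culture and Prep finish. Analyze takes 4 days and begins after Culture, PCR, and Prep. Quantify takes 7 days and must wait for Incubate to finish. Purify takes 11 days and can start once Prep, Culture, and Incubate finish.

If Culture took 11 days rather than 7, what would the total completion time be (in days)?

Baseline: Culture→Incubate→Purify→Stain = 7+9+11+8 = 35 → 35 days.
Culture is on the critical path; changing it to 11 makes that path 39 days.
The critical path is still Culture→Incubate→Purify→Stain; finish is now 39 days.

39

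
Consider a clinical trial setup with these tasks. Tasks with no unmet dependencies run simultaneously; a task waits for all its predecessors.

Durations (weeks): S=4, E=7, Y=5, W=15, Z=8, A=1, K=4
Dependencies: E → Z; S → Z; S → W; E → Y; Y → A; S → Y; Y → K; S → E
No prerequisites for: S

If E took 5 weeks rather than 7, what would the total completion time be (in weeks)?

19

Critical path before the change: S→E→Y→K = 4+7+5+4 = 20 giving 20 weeks.
Since E is critical, the -2 change carries straight to that chain (now 18 weeks).
The binding chain switches to S→W = 4+15 = 19; finish 19 weeks.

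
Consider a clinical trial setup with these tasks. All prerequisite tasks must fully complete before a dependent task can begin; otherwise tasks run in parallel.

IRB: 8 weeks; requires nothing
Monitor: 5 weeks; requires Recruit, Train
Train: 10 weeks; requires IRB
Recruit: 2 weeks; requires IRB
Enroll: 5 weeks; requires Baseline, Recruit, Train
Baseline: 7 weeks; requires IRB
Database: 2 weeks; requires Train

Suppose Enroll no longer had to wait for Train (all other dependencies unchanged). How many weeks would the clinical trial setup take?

Original critical path: IRB→Train→Enroll = 8+10+5 = 23 ⇒ 23 weeks.
Without Train→Enroll, Enroll's earliest start moves from 18 to 15.
After: IRB→Train→Monitor = 8+10+5 = 23 → 23 weeks.

23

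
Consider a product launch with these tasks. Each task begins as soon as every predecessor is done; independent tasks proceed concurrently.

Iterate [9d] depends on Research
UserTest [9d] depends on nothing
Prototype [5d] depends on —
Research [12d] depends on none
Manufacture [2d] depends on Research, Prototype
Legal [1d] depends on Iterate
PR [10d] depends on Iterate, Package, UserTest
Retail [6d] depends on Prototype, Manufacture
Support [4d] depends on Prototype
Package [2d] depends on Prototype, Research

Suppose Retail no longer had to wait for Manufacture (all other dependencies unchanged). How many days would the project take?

Original critical path: Research→Iterate→PR = 12+9+10 = 31 ⇒ 31 days.
Without Manufacture→Retail, Retail's earliest start moves from 14 to 5.
After: Research→Iterate→PR = 12+9+10 = 31 → 31 days.

31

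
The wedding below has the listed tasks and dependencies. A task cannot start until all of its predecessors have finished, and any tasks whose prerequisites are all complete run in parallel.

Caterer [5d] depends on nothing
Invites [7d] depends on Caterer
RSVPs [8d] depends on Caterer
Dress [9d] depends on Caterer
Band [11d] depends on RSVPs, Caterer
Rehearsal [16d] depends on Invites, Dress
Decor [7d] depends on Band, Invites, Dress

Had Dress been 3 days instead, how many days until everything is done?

31

As given, the longest chain is Caterer→RSVPs→Band→Decor = 5+8+11+7 = 31, so the finish is 31 days.
The longest path through Dress is only 30 days, so Dress has float 1.
No other chain overtakes it, so the finish is 31 days.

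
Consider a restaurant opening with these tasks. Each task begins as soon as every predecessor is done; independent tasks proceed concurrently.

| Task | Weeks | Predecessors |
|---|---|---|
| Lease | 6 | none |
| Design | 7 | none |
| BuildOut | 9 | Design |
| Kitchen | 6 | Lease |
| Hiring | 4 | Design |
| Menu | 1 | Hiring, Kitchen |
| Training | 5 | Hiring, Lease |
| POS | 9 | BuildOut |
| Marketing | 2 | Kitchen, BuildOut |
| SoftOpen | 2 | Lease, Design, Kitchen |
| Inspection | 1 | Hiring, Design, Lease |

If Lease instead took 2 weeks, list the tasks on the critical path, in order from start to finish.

Design, BuildOut, POS

Critical path before the change: Design→BuildOut→POS = 7+9+9 = 25 giving 25 weeks.
Lease is off the critical path — its longest chain is 14 weeks, giving 11 of slack.
That remains the longest chain; total 25 weeks.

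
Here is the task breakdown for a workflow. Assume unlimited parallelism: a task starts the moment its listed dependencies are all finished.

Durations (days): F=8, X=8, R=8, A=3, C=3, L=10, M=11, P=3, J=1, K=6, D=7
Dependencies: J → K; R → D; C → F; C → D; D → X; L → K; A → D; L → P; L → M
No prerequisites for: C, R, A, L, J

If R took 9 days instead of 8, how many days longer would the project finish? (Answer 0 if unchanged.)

1

Baseline: R→D→X = 8+7+8 = 23 → 23 days.
Since R is critical, the +1 change carries straight to that chain (now 24 days).
No other chain overtakes it, so the finish is 24 days.
Change in finish: 24 − 23 = +1 days.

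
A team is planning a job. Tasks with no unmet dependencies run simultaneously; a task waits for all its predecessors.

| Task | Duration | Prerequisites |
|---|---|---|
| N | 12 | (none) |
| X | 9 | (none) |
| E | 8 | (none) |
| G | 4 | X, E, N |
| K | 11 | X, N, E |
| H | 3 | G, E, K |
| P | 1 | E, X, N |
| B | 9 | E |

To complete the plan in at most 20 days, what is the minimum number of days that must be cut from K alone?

Current finish: 26 days; target: 20.
K is on every critical path, so each day cut from K cuts the finish by one (this holds down to a finish of 19).
Need 26 − 20 = 6 days off K → K becomes 5 days, finish becomes 20.

6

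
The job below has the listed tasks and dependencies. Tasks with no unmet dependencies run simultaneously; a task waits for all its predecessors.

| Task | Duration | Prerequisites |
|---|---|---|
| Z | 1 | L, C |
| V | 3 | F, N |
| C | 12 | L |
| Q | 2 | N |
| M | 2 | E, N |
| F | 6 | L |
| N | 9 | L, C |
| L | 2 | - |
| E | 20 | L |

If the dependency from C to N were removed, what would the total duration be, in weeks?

24

With the dependency in place, L→C→N→V = 2+12+9+3 = 26 sets the finish at 26 weeks.
Without C→N, N's earliest start moves from 14 to 2.
New critical path: L→E→M = 2+20+2 = 24 ⇒ 24 weeks.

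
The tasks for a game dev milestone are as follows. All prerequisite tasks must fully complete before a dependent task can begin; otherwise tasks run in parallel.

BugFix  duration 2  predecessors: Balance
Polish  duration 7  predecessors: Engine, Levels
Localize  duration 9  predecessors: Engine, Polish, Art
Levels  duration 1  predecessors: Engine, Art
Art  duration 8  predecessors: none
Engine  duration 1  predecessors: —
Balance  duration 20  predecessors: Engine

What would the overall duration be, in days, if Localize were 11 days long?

27

Critical path before the change: Art→Levels→Polish→Localize = 8+1+7+9 = 25 giving 25 days.
Localize is on the critical path; changing it to 11 makes that path 27 days.
That remains the longest chain; total 27 days.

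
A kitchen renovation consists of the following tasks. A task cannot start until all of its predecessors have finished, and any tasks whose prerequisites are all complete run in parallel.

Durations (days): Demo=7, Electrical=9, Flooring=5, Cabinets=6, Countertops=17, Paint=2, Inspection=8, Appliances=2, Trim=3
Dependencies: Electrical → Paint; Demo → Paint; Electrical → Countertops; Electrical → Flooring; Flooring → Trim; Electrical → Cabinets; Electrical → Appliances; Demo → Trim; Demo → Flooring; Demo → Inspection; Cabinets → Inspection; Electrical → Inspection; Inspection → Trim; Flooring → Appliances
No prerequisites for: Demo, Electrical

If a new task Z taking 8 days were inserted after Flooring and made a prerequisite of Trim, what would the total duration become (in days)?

26

Originally the kitchen renovation takes 26 days.
With Z inserted, Trim now waits for max(Flooring, Inspection, Demo, Z).
New critical path: Electrical→Cabinets→Inspection→Trim = 9+6+8+3 = 26 ⇒ 26 days.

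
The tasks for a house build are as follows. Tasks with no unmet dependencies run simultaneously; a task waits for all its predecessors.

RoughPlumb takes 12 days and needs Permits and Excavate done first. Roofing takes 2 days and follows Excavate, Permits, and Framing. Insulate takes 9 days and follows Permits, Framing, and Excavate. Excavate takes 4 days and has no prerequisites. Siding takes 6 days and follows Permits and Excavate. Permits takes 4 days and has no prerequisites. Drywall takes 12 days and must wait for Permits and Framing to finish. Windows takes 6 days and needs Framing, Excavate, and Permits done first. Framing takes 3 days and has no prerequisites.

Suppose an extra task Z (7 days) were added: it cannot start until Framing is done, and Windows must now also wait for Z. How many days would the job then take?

Originally the job takes 16 days.
With Z inserted, Windows now waits for max(Framing, Excavate, Permits, Z).
New critical path: Permits→RoughPlumb = 4+12 = 16 ⇒ 16 days.

16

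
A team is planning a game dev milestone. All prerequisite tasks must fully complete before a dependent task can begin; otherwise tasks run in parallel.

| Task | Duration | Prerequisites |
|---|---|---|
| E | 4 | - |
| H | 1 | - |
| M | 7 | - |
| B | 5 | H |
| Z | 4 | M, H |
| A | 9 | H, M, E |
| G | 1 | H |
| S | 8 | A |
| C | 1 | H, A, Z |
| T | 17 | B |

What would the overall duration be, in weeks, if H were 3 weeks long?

Critical path before the change: M→A→S = 7+9+8 = 24 giving 24 weeks.
The longest path through H is only 23 weeks, so H has float 1.
Now H→B→T = 3+5+17 = 25 is longest, so the finish becomes 25 weeks.

25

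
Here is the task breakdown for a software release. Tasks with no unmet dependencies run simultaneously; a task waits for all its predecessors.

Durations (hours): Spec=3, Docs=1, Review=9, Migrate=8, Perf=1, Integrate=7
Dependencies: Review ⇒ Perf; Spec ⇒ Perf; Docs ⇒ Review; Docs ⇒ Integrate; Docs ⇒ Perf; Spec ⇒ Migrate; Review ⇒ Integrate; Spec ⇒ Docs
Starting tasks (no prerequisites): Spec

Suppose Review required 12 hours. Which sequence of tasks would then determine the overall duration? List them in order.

Critical path before the change: Spec→Docs→Review→Integrate = 3+1+9+7 = 20 giving 20 hours.
Since Review is critical, the +3 change carries straight to that chain (now 23 hours).
The critical path is still Spec→Docs→Review→Integrate; finish is now 23 hours.

Spec, Docs, Review, Integrate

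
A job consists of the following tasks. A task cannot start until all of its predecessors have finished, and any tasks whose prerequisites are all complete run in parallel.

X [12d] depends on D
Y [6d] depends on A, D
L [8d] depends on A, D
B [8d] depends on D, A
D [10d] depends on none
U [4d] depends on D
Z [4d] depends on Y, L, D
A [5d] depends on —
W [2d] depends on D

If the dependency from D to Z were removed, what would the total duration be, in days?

Original critical path: D→X = 10+12 = 22 ⇒ 22 days.
Dropping D→Z doesn't change Z's earliest start (18); another predecessor still binds.
After: D→X = 10+12 = 22 → 22 days.

22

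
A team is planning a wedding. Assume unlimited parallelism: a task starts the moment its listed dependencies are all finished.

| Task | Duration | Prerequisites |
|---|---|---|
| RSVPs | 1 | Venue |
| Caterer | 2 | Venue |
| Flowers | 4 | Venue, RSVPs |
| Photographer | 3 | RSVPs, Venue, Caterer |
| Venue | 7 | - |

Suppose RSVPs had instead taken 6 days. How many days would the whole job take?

Baseline: Venue→RSVPs→Flowers = 7+1+4 = 12 → 12 days.
RSVPs is on the critical path; changing it to 6 makes that path 17 days.
No other chain overtakes it, so the finish is 17 days.

17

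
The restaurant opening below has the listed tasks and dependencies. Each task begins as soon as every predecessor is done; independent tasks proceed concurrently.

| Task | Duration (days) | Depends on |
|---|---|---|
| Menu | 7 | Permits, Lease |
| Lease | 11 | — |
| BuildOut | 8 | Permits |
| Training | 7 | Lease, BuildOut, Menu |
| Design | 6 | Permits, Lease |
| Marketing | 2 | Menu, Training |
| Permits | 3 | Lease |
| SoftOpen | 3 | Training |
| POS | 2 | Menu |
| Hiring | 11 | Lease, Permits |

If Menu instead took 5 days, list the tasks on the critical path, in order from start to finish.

Baseline: Lease→Permits→BuildOut→Training→SoftOpen = 11+3+8+7+3 = 32 → 32 days.
Menu is off the critical path — its longest chain is 31 days, giving 1 of slack.
No other chain overtakes it, so the finish is 32 days.

Lease, Permits, BuildOut, Training, SoftOpen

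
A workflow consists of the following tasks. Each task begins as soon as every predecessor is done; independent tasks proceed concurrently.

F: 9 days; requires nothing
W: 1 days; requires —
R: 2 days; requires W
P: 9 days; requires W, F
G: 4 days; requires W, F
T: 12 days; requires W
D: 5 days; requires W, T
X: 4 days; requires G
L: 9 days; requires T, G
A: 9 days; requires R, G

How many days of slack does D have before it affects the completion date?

The longest chain is F→G→L = 9+4+9 = 22; overall finish 22 days.
Longest path through D: 18 days (earliest finish 18, latest finish 22).
Slack of D = 17 − 13 = 4 days.

4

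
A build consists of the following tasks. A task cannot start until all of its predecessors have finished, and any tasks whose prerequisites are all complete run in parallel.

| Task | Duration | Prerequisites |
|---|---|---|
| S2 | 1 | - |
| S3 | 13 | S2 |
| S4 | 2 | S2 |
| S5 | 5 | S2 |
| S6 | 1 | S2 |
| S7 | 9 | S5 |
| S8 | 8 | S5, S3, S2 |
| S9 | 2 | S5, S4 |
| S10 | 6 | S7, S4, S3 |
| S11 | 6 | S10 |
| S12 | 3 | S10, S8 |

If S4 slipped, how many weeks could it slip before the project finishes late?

12

Critical path: S2→S5→S7→S10→S11 = 1+5+9+6+6 = 27, so the finish is 27 weeks.
The longest chain containing S4 totals 15 weeks.
Float = 27 − 15 = 12.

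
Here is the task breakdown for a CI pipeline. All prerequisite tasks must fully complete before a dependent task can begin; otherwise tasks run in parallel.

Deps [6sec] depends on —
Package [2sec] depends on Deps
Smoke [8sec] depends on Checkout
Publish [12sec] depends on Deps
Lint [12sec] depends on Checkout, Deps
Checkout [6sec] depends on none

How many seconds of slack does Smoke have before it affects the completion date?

4

Critical path: Checkout→Lint = 6+12 = 18, so the finish is 18 seconds.
Smoke finishes as early as 14 and must finish by 18.
Slack of Smoke = 10 − 6 = 4 seconds.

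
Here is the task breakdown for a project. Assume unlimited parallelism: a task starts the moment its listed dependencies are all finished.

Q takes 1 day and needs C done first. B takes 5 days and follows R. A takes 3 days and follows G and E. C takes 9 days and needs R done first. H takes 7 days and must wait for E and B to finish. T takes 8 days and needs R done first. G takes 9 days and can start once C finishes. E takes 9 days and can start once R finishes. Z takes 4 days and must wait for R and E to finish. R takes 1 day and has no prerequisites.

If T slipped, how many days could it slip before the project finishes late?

R→C→G→A = 1+9+9+3 = 22 sets the makespan at 22 days.
The longest chain containing T totals 9 days.
So T can slip 22 − 9 = 13 days.

13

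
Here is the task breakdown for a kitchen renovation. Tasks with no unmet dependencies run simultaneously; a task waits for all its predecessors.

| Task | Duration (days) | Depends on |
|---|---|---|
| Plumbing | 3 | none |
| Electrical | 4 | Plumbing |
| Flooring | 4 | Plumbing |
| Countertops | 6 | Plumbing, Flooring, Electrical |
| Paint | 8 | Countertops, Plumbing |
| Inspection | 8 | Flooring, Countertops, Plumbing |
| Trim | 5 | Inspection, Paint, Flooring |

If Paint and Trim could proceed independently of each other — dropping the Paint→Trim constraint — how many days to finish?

26

Before: longest chain Plumbing→Electrical→Countertops→Paint→Trim = 3+4+6+8+5 = 26, finish 26.
Dropping Paint→Trim doesn't change Trim's earliest start (21); another predecessor still binds.
The longest chain is now Plumbing→Electrical→Countertops→Inspection→Trim = 3+4+6+8+5 = 26, so the kitchen renovation takes 26 days.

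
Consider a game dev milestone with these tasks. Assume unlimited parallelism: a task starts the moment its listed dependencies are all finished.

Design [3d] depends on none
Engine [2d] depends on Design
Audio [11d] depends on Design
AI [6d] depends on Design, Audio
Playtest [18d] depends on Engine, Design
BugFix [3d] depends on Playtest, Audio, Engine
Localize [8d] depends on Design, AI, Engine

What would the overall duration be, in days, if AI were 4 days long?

The binding path is Design→Audio→AI→Localize = 3+11+6+8 = 28; finish at 28 days.
AI lies on that path, so at 4 days the path becomes 26 days.
Now Design→Engine→Playtest→BugFix = 3+2+18+3 = 26 is longest, so the finish becomes 26 days.

26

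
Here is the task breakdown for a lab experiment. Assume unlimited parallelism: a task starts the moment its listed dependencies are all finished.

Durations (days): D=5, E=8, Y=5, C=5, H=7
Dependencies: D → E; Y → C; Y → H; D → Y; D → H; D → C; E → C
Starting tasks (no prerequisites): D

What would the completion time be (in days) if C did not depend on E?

17

With the dependency in place, D→E→C = 5+8+5 = 18 sets the finish at 18 days.
Without E→C, C's earliest start moves from 13 to 10.
The longest chain is now D→Y→H = 5+5+7 = 17, so the project takes 17 days.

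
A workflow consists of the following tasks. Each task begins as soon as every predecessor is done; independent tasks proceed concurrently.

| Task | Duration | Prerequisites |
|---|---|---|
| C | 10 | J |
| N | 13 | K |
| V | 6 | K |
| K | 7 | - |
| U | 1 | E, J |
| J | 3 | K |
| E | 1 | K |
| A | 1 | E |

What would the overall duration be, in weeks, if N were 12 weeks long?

20

Baseline: K→N = 7+13 = 20 → 20 weeks.
Since N is critical, the -1 change carries straight to that chain (now 19 weeks).
Now K→J→C = 7+3+10 = 20 is longest, so the finish becomes 20 weeks.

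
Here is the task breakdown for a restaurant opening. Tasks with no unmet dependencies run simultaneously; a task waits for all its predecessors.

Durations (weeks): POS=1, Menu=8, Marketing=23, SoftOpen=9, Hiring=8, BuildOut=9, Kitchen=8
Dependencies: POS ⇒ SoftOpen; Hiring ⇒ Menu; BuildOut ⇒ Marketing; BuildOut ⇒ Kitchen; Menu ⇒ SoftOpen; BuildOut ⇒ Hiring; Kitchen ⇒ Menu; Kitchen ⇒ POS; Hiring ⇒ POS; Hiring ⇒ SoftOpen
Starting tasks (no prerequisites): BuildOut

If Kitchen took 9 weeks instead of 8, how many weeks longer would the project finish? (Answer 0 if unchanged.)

As given, the longest chain is BuildOut→Kitchen→Menu→SoftOpen = 9+8+8+9 = 34, so the finish is 34 weeks.
Since Kitchen is critical, the +1 change carries straight to that chain (now 35 weeks).
No other chain overtakes it, so the finish is 35 weeks.
Change in finish: 35 − 34 = +1 weeks.

1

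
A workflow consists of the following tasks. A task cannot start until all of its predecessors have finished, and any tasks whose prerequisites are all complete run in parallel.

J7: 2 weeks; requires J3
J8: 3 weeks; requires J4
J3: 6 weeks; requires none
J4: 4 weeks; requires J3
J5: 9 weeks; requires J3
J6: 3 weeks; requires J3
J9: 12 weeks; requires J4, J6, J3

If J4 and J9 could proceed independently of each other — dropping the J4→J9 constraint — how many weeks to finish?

21

Original critical path: J3→J4→J9 = 6+4+12 = 22 ⇒ 22 weeks.
Without J4→J9, J9's earliest start moves from 10 to 9.
After: J3→J6→J9 = 6+3+12 = 21 → 21 weeks.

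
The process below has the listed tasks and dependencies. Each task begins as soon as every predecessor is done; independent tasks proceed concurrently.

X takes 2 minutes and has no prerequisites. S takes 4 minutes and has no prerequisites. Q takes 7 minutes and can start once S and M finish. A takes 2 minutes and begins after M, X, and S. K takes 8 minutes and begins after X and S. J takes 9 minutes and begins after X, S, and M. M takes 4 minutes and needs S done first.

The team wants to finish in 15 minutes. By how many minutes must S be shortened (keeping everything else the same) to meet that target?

2

Current finish: 17 minutes; target: 15.
S is on every critical path, so each minute cut from S cuts the finish by one (this holds down to a finish of 14).
Need 17 − 15 = 2 minutes off S → S becomes 2 minutes, finish becomes 15.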